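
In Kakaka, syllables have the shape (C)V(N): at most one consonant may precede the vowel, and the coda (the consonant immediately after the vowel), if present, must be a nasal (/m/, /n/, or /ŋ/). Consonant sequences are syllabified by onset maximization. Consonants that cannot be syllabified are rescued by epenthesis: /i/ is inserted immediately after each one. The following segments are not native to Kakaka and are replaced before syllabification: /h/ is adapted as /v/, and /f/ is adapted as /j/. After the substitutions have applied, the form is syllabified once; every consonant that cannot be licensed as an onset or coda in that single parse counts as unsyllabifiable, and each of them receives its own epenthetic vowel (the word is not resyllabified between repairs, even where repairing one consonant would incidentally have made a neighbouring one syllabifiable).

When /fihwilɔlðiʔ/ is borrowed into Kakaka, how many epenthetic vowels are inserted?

3

After substitution the input is /jivwilɔlðiʔ/.
The unsyllabifiable consonants are /v/, /l/, /ʔ/; each receives one epenthetic vowel.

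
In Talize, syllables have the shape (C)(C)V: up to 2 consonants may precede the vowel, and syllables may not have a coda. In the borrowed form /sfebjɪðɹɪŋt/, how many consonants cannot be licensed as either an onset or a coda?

Under (C)(C)V, the unsyllabifiable consonants are /ŋ/, /t/ (no codas are permitted; onsets may contain at most 2 consonants).

2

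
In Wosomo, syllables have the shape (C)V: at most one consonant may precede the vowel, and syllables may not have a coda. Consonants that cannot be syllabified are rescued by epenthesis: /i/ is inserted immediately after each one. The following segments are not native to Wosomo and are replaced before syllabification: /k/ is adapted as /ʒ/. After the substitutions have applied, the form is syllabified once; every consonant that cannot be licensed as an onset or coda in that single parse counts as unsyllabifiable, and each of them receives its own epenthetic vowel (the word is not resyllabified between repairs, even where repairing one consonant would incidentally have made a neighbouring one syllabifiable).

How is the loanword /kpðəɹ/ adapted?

ʒipiðəɹi

Substitution: /k/ → /ʒ/, giving /ʒpðəɹ/.
Syllabifying with onset maximization leaves /ʒ/, /p/, /ɹ/ stranded (no codas are permitted; onsets are limited to one consonant).
Inserting the epenthetic vowel yields /ʒ/ → /ʒi/, /p/ → /pi/, /ɹ/ → /ɹi/.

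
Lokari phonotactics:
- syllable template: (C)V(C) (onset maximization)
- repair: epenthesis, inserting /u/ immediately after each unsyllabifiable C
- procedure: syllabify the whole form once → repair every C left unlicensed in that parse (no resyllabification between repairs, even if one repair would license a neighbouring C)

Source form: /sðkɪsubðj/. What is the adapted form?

suðukɪsubðuju

Under (C)V(C), the unsyllabifiable consonants are /s/, /ð/, /ð/, /j/ (at most one coda consonant is licensed; onsets are limited to one consonant).
Epenthesis after each stranded consonant: /s/ → /su/, /ð/ → /ðu/, /ð/ → /ðu/, /j/ → /ju/.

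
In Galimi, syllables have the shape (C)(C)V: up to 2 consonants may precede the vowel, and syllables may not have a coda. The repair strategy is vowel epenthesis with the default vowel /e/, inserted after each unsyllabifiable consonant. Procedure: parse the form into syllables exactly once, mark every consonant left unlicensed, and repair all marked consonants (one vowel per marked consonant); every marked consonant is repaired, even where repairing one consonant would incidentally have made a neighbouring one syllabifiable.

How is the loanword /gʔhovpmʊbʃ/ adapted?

Syllabifying with onset maximization leaves /g/, /v/, /b/, /ʃ/ stranded (no codas are permitted; onsets may contain at most 2 consonants).
Inserting the epenthetic vowel yields /g/ → /ge/, /v/ → /ve/, /b/ → /be/, /ʃ/ → /ʃe/.

geʔhovepmʊbeʃe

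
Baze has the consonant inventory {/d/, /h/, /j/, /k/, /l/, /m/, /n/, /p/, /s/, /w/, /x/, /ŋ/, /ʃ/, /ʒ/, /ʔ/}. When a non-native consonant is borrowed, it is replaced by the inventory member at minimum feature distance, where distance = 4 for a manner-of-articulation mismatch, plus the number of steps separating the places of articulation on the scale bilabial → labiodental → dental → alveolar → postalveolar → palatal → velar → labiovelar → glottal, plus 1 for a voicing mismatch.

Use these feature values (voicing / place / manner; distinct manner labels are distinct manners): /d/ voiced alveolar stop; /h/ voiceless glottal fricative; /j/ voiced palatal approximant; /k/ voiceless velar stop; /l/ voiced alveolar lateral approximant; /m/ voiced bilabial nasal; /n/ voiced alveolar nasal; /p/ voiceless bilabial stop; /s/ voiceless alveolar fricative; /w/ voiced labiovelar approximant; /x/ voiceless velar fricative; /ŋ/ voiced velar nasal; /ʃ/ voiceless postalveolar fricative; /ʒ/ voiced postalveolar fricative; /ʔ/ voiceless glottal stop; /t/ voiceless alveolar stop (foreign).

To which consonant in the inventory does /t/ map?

d

/d/ is closest: same manner (stop), place distance 0 (alveolar→alveolar), voicing differs (+1); total 1. Next closest is /k/ at distance 3.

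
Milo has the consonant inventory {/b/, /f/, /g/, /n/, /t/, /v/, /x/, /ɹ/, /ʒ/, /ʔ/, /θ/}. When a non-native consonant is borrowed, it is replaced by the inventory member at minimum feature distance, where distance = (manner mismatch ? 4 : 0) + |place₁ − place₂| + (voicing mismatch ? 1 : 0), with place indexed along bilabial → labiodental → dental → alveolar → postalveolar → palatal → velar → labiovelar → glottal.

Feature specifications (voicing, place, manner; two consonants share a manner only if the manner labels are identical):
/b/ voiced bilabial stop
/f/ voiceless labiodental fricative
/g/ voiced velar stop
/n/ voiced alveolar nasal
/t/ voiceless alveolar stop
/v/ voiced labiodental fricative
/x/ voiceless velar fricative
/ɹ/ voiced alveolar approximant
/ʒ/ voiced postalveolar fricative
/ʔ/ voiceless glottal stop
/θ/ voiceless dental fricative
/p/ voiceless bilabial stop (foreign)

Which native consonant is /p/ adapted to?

/b/ is closest: same manner (stop), place distance 0 (bilabial→bilabial), voicing differs (+1); total 1. Next closest is /t/ at distance 3.

b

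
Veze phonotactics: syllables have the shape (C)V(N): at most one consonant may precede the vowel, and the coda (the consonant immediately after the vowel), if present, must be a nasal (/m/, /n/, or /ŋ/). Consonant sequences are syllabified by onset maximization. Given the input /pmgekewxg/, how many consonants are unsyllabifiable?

5

The consonants /p/, /m/, /w/, /x/, /g/ cannot be parsed into a legal (C)V(N) syllable (only a nasal (/m/, /n/, or /ŋ/) is licensed in coda position; onsets are limited to one consonant).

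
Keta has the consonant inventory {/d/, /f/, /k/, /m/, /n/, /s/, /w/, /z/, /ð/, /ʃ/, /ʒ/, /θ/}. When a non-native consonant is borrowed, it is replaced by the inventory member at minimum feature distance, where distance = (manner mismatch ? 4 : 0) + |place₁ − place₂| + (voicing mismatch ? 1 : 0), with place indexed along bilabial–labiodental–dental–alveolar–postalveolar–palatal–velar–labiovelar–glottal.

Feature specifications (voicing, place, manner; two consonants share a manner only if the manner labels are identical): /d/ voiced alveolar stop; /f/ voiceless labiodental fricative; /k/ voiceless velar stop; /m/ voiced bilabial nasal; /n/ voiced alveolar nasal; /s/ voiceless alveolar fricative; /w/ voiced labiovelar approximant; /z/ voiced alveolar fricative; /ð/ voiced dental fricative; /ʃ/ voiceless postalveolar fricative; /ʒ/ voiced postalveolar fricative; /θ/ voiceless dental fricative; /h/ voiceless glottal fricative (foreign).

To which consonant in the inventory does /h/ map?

/ʃ/ is closest: same manner (fricative), place distance 4 (glottal→postalveolar), same voicing; total 4. Next closest is /s/ at distance 5.

ʃ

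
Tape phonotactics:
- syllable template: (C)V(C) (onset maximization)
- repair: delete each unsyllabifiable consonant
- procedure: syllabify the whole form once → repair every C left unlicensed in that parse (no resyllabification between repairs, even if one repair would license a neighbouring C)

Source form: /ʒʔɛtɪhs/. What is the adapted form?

Syllabifying with onset maximization leaves /ʒ/, /s/ stranded (at most one coda consonant is licensed; onsets are limited to one consonant).
Each unlicensed consonant is deleted: /ʒ/, /s/.

ʔɛtɪh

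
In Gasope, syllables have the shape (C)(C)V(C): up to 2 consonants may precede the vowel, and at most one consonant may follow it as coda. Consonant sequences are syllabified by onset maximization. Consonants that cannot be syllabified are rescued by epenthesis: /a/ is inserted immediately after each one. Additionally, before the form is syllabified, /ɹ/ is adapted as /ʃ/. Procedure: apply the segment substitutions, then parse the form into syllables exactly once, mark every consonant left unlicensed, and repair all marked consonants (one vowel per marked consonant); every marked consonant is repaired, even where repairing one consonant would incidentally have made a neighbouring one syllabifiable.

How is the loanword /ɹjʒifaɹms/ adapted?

ʃajʒifaʃmasa

Substitution: /ɹ/ → /ʃ/, giving /ʃjʒifaʃms/.
The consonants /ʃ/, /m/, /s/ cannot be parsed into a legal (C)(C)V(C) syllable (at most one coda consonant is licensed; onsets may contain at most 2 consonants).
Epenthesis after each stranded consonant: /ʃ/ → /ʃa/, /m/ → /ma/, /s/ → /sa/.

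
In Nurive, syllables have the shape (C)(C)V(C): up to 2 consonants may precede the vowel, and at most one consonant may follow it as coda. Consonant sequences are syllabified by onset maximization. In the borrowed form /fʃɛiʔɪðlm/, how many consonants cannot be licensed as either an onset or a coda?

Under (C)(C)V(C), the unsyllabifiable consonants are /l/, /m/ (at most one coda consonant is licensed; onsets may contain at most 2 consonants).

2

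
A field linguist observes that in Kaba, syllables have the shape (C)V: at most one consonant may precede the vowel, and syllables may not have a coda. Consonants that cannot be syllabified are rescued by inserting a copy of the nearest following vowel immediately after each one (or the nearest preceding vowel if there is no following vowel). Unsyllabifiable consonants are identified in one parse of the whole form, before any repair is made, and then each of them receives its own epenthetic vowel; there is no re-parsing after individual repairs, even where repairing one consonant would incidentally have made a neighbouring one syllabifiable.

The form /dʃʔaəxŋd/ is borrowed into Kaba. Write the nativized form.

Syllabifying with onset maximization leaves /d/, /ʃ/, /x/, /ŋ/, /d/ stranded (no codas are permitted; onsets are limited to one consonant).
Epenthesis after each stranded consonant: /d/ → /da/, /ʃ/ → /ʃa/, /x/ → /xə/, /ŋ/ → /ŋə/, /d/ → /də/.

daʃaʔaəxəŋədə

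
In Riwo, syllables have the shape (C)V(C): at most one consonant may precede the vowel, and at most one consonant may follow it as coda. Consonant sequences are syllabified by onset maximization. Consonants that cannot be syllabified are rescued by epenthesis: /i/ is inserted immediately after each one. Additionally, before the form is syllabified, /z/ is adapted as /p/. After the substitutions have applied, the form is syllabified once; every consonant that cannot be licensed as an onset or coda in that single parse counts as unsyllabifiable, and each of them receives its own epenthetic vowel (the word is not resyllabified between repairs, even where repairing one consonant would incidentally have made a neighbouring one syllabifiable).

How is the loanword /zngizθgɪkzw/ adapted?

pinigipθigɪkpiwi

Substitution: /z/ → /p/, giving /pngipθgɪkpw/.
The consonants /p/, /n/, /θ/, /p/, /w/ cannot be parsed into a legal (C)V(C) syllable (at most one coda consonant is licensed; onsets are limited to one consonant).
Epenthesis after each stranded consonant: /p/ → /pi/, /n/ → /ni/, /θ/ → /θi/, /p/ → /pi/, /w/ → /wi/.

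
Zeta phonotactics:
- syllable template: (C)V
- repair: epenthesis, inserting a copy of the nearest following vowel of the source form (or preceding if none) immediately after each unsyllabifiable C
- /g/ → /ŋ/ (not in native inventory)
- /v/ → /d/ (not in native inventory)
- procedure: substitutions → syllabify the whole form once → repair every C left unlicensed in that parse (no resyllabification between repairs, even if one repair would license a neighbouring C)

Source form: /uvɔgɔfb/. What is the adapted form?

Substitution: /v/ → /d/, /g/ → /ŋ/, giving /udɔŋɔfb/.
Syllabifying with onset maximization leaves /f/, /b/ stranded (no codas are permitted; onsets are limited to one consonant).
Epenthesis after each stranded consonant: /f/ → /fɔ/, /b/ → /bɔ/.

udɔŋɔfɔbɔ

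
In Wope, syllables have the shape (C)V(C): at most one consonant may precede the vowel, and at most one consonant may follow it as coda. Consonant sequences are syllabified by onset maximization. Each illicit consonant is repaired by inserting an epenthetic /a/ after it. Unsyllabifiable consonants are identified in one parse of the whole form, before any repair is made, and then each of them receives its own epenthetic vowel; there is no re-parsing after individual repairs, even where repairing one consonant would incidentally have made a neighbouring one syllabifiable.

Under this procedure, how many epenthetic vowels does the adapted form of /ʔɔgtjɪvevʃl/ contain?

The unsyllabifiable consonants are /t/, /ʃ/, /l/; each receives one epenthetic vowel.

3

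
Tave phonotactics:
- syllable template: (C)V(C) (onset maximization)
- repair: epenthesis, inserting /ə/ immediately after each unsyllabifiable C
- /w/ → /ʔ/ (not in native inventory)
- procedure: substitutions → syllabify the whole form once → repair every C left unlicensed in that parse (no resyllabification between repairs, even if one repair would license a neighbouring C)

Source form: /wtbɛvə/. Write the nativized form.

ʔətəbɛvə

Substitution: /w/ → /ʔ/, giving /ʔtbɛvə/.
Syllabifying with onset maximization leaves /ʔ/, /t/ stranded (at most one coda consonant is licensed; onsets are limited to one consonant).
Epenthesis after each stranded consonant: /ʔ/ → /ʔə/, /t/ → /tə/.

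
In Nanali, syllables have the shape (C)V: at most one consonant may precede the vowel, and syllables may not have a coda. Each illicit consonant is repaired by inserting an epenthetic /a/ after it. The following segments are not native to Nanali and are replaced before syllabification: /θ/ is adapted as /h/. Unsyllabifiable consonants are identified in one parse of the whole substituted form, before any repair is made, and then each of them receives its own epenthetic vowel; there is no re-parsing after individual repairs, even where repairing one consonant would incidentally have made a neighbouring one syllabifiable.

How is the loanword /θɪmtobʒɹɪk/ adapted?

Substitution: /θ/ → /h/, giving /hɪmtobʒɹɪk/.
Under (C)V, the unsyllabifiable consonants are /m/, /b/, /ʒ/, /k/ (no codas are permitted; onsets are limited to one consonant).
Each unlicensed consonant becomes the onset of a new syllable: /m/ → /ma/, /b/ → /ba/, /ʒ/ → /ʒa/, /k/ → /ka/.

hɪmatobaʒaɹɪka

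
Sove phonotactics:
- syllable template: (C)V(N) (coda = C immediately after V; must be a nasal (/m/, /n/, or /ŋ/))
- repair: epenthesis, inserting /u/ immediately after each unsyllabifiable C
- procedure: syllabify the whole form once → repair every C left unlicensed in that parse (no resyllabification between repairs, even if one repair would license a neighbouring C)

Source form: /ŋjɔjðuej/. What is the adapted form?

Syllabifying with onset maximization leaves /ŋ/, /j/, /j/ stranded (only a nasal (/m/, /n/, or /ŋ/) is licensed in coda position; onsets are limited to one consonant).
Each unlicensed consonant becomes the onset of a new syllable: /ŋ/ → /ŋu/, /j/ → /ju/, /j/ → /ju/.

ŋujɔjuðueju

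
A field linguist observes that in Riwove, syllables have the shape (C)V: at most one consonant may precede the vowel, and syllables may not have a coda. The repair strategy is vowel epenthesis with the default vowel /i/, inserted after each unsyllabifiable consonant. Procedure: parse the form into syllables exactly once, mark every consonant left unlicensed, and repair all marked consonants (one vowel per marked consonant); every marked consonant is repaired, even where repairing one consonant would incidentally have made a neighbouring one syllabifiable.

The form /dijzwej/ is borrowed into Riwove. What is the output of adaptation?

The consonants /j/, /z/, /j/ cannot be parsed into a legal (C)V syllable (no codas are permitted; onsets are limited to one consonant).
Epenthesis after each stranded consonant: /j/ → /ji/, /z/ → /zi/, /j/ → /ji/.

dijiziweji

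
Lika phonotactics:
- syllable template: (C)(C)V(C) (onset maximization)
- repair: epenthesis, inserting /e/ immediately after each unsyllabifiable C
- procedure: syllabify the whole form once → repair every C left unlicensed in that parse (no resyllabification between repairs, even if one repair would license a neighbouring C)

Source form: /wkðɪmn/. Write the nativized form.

The consonants /w/, /n/ cannot be parsed into a legal (C)(C)V(C) syllable (at most one coda consonant is licensed; onsets may contain at most 2 consonants).
Inserting the epenthetic vowel yields /w/ → /we/, /n/ → /ne/.

wekðɪmne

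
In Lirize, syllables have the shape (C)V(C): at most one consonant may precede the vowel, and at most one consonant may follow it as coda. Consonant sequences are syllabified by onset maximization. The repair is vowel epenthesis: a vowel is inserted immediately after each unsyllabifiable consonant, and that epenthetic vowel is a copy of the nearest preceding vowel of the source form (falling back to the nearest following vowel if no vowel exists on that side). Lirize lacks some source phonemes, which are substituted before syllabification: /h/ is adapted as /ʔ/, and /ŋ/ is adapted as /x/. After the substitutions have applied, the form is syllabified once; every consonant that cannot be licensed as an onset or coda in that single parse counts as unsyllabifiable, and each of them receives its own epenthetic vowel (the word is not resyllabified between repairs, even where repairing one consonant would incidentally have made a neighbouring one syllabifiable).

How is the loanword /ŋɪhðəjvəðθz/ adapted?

Substitution: /ŋ/ → /x/, /h/ → /ʔ/, giving /xɪʔðəjvəðθz/.
The consonants /θ/, /z/ cannot be parsed into a legal (C)V(C) syllable (at most one coda consonant is licensed; onsets are limited to one consonant).
Inserting the epenthetic vowel yields /θ/ → /θə/, /z/ → /zə/.

xɪʔðəjvəðθəzə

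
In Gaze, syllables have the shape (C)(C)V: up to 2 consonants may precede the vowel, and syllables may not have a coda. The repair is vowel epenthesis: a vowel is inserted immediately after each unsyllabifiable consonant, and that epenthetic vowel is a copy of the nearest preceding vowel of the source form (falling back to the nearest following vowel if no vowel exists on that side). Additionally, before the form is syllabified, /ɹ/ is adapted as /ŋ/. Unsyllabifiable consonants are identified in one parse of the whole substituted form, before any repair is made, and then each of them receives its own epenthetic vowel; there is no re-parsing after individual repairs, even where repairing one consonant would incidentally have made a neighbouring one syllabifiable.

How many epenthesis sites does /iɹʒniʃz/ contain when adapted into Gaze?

3

After substitution the input is /iŋʒniʃz/.
The unsyllabifiable consonants are /ŋ/, /ʃ/, /z/; each receives one epenthetic vowel.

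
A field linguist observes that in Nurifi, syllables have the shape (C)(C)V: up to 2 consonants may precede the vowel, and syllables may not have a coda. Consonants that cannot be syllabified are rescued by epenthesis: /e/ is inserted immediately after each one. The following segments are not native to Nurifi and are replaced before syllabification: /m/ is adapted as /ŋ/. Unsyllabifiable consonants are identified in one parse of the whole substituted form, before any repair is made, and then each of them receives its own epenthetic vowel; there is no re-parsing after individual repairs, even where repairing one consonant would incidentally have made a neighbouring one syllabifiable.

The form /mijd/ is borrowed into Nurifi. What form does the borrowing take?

ŋijede

Substitution: /m/ → /ŋ/, giving /ŋijd/.
Syllabifying with onset maximization leaves /j/, /d/ stranded (no codas are permitted; onsets may contain at most 2 consonants).
Epenthesis after each stranded consonant: /j/ → /je/, /d/ → /de/.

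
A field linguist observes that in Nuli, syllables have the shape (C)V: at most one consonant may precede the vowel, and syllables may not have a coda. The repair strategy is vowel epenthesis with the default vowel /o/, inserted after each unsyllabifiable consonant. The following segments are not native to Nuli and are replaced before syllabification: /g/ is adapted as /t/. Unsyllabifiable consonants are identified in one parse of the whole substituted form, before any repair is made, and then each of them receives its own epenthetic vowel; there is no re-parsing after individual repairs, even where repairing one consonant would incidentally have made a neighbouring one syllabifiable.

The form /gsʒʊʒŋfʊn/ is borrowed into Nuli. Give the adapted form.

Substitution: /g/ → /t/, giving /tsʒʊʒŋfʊn/.
Syllabifying with onset maximization leaves /t/, /s/, /ʒ/, /ŋ/, /n/ stranded (no codas are permitted; onsets are limited to one consonant).
Inserting the epenthetic vowel yields /t/ → /to/, /s/ → /so/, /ʒ/ → /ʒo/, /ŋ/ → /ŋo/, /n/ → /no/.

tosoʒʊʒoŋofʊno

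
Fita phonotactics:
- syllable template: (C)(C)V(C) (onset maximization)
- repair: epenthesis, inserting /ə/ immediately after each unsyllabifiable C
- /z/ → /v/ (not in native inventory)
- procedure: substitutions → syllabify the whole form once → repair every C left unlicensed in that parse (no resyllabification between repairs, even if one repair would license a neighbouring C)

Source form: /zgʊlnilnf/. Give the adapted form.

vgʊlnilnəfə

Substitution: /z/ → /v/, giving /vgʊlnilnf/.
Under (C)(C)V(C), the unsyllabifiable consonants are /n/, /f/ (at most one coda consonant is licensed; onsets may contain at most 2 consonants).
Epenthesis after each stranded consonant: /n/ → /nə/, /f/ → /fə/.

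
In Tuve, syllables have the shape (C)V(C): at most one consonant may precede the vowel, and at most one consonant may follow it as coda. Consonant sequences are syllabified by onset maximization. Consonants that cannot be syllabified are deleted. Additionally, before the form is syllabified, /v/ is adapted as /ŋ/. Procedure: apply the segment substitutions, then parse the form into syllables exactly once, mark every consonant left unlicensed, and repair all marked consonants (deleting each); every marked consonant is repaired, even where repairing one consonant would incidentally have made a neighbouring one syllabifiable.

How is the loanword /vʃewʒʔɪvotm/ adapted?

ʃewʔɪŋot

Substitution: /v/ → /ŋ/, giving /ŋʃewʒʔɪŋotm/.
The consonants /ŋ/, /ʒ/, /m/ cannot be parsed into a legal (C)V(C) syllable (at most one coda consonant is licensed; onsets are limited to one consonant).
Deletion applies to /ŋ/, /ʒ/, /m/.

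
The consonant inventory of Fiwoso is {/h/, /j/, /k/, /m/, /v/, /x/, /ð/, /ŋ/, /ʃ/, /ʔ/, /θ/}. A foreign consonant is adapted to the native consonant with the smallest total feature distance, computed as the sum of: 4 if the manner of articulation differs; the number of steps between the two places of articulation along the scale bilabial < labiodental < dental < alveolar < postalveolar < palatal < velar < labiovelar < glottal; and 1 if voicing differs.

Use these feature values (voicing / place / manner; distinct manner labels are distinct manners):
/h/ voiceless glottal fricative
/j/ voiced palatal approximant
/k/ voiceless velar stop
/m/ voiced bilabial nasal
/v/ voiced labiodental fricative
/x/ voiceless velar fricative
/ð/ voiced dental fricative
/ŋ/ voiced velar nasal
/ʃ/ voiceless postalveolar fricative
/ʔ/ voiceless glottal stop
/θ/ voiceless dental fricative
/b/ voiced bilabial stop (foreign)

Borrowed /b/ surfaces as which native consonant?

/m/ is closest: manner differs (stop→nasal, +4), place distance 0 (bilabial→bilabial), same voicing; total 4. Next closest is /v/ at distance 5.

m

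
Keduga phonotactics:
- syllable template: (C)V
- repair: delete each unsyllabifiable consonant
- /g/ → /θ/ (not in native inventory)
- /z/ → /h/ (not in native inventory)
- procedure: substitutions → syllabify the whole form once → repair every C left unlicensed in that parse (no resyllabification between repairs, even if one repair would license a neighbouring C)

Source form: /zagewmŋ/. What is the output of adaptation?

Substitution: /z/ → /h/, /g/ → /θ/, giving /haθewmŋ/.
The consonants /w/, /m/, /ŋ/ cannot be parsed into a legal (C)V syllable (no codas are permitted; onsets are limited to one consonant).
Deleting the stranded consonants removes /w/, /m/, /ŋ/.

haθe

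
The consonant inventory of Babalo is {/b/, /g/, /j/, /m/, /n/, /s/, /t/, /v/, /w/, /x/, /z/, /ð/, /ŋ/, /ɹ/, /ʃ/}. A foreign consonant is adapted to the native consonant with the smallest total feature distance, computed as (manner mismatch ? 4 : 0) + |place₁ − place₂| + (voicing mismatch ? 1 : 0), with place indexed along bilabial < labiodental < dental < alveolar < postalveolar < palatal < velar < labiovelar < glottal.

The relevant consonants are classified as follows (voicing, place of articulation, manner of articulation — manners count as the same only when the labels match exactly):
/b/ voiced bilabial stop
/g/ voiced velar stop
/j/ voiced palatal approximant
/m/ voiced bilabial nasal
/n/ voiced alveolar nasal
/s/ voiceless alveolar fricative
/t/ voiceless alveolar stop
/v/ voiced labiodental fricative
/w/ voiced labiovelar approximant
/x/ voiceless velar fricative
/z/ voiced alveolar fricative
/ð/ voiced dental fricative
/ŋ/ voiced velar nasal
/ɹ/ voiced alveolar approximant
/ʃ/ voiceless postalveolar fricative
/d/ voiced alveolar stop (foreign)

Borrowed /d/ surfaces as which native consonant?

/t/ is closest: same manner (stop), place distance 0 (alveolar→alveolar), voicing differs (+1); total 1. Next closest is /b/ at distance 3.

t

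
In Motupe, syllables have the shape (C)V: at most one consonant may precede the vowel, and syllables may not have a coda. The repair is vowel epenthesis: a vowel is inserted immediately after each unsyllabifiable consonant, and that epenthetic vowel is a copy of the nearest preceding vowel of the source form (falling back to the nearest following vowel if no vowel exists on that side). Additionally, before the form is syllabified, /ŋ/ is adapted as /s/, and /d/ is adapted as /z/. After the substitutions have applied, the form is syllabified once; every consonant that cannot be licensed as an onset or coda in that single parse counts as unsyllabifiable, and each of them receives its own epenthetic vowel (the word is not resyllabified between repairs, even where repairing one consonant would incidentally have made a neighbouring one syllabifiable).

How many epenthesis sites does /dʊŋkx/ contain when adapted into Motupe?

3

After substitution the input is /zʊskx/.
The unsyllabifiable consonants are /s/, /k/, /x/; each receives one epenthetic vowel.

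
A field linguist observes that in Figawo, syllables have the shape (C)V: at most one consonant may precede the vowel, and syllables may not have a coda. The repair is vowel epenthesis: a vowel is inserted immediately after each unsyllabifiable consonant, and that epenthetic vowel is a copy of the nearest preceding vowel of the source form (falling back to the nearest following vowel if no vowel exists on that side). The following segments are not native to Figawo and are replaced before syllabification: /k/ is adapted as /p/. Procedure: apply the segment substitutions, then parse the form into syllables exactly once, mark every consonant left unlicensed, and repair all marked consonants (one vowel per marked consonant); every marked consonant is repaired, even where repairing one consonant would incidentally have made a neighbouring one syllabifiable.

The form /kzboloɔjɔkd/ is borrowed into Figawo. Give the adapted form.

Substitution: /k/ → /p/, giving /pzboloɔjɔpd/.
Syllabifying with onset maximization leaves /p/, /z/, /p/, /d/ stranded (no codas are permitted; onsets are limited to one consonant).
Inserting the epenthetic vowel yields /p/ → /po/, /z/ → /zo/, /p/ → /pɔ/, /d/ → /dɔ/.

pozoboloɔjɔpɔdɔ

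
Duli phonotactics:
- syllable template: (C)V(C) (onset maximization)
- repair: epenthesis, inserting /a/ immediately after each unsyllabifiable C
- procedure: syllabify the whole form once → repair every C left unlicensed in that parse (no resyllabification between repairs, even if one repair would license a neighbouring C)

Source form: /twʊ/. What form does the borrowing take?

Under (C)V(C), the unsyllabifiable consonants are /t/ (at most one coda consonant is licensed; onsets are limited to one consonant).
Each unlicensed consonant becomes the onset of a new syllable: /t/ → /ta/.

tawʊ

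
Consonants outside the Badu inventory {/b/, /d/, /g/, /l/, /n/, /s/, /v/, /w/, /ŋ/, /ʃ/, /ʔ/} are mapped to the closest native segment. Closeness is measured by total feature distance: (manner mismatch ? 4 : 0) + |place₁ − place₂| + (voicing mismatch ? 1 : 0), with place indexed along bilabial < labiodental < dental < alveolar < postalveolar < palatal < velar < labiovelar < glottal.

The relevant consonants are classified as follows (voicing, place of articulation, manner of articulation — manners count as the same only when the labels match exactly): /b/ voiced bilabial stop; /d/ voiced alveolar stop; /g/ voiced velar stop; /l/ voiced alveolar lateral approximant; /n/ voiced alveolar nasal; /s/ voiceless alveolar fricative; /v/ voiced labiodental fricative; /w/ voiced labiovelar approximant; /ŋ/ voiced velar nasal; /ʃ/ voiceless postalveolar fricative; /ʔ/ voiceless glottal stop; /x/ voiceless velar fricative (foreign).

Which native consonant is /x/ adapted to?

/ʃ/ is closest: same manner (fricative), place distance 2 (velar→postalveolar), same voicing; total 2. Next closest is /s/ at distance 3.

ʃ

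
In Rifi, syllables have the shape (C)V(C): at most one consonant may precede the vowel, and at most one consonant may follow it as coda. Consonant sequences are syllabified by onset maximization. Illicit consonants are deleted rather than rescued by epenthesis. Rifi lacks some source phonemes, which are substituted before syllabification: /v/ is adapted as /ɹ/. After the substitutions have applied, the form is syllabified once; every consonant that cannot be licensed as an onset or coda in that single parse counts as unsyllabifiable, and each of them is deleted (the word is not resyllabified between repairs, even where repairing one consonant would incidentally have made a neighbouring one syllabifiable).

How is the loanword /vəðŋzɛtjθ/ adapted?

Substitution: /v/ → /ɹ/, giving /ɹəðŋzɛtjθ/.
The consonants /ŋ/, /j/, /θ/ cannot be parsed into a legal (C)V(C) syllable (at most one coda consonant is licensed; onsets are limited to one consonant).
Deleting the stranded consonants removes /ŋ/, /j/, /θ/.

ɹəðzɛt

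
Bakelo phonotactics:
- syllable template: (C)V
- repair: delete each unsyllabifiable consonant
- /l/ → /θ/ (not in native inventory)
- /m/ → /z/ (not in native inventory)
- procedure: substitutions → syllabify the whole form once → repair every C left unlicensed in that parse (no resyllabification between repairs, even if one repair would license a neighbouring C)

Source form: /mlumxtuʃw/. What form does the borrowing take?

Substitution: /m/ → /z/, /l/ → /θ/, giving /zθuzxtuʃw/.
The consonants /z/, /z/, /x/, /ʃ/, /w/ cannot be parsed into a legal (C)V syllable (no codas are permitted; onsets are limited to one consonant).
Each unlicensed consonant is deleted: /z/, /z/, /x/, /ʃ/, /w/.

θutu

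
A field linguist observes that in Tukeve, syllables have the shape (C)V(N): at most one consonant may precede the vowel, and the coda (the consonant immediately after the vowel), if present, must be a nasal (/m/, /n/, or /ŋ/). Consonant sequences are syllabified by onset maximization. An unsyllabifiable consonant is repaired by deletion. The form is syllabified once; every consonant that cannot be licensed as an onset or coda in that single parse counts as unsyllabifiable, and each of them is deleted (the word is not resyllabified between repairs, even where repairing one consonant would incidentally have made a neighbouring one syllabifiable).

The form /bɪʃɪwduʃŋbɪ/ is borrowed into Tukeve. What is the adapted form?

The consonants /w/, /ʃ/, /ŋ/ cannot be parsed into a legal (C)V(N) syllable (only a nasal (/m/, /n/, or /ŋ/) is licensed in coda position; onsets are limited to one consonant).
Each unlicensed consonant is deleted: /w/, /ʃ/, /ŋ/.

bɪʃɪdubɪ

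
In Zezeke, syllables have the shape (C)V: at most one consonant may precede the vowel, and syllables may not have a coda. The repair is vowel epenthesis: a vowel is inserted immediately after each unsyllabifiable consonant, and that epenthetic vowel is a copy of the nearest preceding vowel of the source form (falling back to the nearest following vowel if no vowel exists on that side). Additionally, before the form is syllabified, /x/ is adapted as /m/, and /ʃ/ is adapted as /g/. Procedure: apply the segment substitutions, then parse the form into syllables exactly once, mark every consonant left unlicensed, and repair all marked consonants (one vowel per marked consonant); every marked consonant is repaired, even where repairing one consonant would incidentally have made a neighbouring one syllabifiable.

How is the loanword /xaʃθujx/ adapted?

magaθujumu

Substitution: /x/ → /m/, /ʃ/ → /g/, giving /magθujm/.
Syllabifying with onset maximization leaves /g/, /j/, /m/ stranded (no codas are permitted; onsets are limited to one consonant).
Inserting the epenthetic vowel yields /g/ → /ga/, /j/ → /ju/, /m/ → /mu/.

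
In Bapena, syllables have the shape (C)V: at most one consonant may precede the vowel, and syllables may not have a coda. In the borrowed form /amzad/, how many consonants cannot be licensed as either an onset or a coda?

Syllabifying with onset maximization leaves /m/, /d/ stranded (no codas are permitted; onsets are limited to one consonant).

2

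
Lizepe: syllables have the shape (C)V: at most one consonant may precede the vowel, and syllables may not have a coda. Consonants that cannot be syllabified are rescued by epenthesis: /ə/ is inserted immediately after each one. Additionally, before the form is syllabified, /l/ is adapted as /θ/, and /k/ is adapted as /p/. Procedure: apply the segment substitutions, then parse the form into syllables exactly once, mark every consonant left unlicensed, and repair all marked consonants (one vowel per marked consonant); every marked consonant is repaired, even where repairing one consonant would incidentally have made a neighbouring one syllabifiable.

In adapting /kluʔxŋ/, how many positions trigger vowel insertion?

After substitution the input is /pθuʔxŋ/.
The unsyllabifiable consonants are /p/, /ʔ/, /x/, /ŋ/; each receives one epenthetic vowel.

4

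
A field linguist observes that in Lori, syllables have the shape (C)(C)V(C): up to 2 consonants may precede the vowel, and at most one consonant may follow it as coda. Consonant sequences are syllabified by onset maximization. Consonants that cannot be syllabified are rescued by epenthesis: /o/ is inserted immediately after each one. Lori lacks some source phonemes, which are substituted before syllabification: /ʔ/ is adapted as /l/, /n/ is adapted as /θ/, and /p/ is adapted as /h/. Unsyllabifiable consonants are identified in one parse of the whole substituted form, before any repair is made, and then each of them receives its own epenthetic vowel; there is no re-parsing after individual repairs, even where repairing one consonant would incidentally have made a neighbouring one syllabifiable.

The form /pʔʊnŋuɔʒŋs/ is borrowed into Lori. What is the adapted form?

hlʊθŋuɔʒŋoso

Substitution: /p/ → /h/, /ʔ/ → /l/, /n/ → /θ/, giving /hlʊθŋuɔʒŋs/.
The consonants /ŋ/, /s/ cannot be parsed into a legal (C)(C)V(C) syllable (at most one coda consonant is licensed; onsets may contain at most 2 consonants).
Epenthesis after each stranded consonant: /ŋ/ → /ŋo/, /s/ → /so/.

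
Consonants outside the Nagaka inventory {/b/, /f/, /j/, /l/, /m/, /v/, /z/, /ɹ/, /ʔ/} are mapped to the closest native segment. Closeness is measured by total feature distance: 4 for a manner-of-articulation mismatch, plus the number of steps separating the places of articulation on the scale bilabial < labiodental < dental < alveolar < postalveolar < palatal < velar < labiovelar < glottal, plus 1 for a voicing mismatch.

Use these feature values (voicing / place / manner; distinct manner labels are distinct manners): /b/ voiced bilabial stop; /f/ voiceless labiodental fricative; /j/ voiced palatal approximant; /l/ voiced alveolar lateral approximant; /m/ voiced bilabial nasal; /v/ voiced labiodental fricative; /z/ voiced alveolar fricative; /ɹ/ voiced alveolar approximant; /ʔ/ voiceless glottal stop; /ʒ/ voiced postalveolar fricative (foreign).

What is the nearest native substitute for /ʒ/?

/z/ is closest: same manner (fricative), place distance 1 (postalveolar→alveolar), same voicing; total 1. Next closest is /v/ at distance 3.

z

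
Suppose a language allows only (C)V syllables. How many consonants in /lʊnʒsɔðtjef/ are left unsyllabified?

Under (C)V, the unsyllabifiable consonants are /n/, /ʒ/, /ð/, /t/, /f/ (no codas are permitted; onsets are limited to one consonant).

5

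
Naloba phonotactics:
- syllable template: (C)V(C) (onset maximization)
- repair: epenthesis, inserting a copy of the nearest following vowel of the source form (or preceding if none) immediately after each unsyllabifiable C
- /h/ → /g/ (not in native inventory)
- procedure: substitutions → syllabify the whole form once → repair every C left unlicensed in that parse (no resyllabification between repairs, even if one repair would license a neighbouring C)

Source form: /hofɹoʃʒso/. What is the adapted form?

Substitution: /h/ → /g/, giving /gofɹoʃʒso/.
Syllabifying with onset maximization leaves /ʒ/ stranded (at most one coda consonant is licensed; onsets are limited to one consonant).
Epenthesis after each stranded consonant: /ʒ/ → /ʒo/.

gofɹoʃʒoso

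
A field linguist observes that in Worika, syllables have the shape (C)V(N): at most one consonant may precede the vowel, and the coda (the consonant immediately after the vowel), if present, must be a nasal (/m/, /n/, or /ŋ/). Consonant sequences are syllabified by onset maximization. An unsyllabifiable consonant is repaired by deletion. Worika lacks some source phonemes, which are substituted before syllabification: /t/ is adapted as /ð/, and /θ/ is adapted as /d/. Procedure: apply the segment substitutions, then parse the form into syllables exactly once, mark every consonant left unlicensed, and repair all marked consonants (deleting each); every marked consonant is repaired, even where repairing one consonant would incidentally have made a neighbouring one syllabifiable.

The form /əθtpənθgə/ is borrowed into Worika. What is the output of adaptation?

əpəngə

Substitution: /θ/ → /d/, /t/ → /ð/, giving /ədðpəndgə/.
Syllabifying with onset maximization leaves /d/, /ð/, /d/ stranded (only a nasal (/m/, /n/, or /ŋ/) is licensed in coda position; onsets are limited to one consonant).
Deleting the stranded consonants removes /d/, /ð/, /d/.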